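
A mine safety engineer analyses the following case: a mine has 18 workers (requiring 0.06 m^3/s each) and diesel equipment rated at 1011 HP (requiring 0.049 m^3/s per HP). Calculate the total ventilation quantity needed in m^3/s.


Airflow for workers:
Q_people = 18 * 0.06 = 1.08 m^3/s
Airflow for diesel equipment:
Q_diesel = 1011 * 0.049 = 49.539 m^3/s
Total ventilation:
Q_total = 1.08 + 49.539
= 50.619 m^3/s

50.619 m^3/s


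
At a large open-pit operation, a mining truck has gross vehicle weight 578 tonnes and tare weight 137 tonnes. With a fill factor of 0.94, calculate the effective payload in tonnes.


Maximum payload = gross - tare
= 578 - 137 = 441 tonnes
Effective payload = max payload * fill factor
= 441 * 0.94
= 414.54 tonnes

414.54 tonnes


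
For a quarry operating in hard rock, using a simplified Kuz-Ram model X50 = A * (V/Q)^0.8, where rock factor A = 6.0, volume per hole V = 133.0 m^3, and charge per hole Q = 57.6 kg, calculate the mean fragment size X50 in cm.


11.7191 cm

Compute V/Q:
V/Q = 133.0 / 57.6 = 2.309027778
Raise to the power 0.8:
(V/Q)^0.8 = 2.309027778^0.8 = 1.953184756
Multiply by A:
X50 = 6.0 * 1.953184756
= 11.7191 cm


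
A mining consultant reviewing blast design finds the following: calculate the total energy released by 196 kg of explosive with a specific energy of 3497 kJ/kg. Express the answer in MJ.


685.412 MJ

Energy = mass * specific_energy / 1000
= 196 * 3497 / 1000
= 685412 / 1000
= 685.412 MJ


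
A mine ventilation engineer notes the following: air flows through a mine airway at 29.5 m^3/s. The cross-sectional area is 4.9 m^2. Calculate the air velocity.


6.0204 m/s

Velocity = flow rate / cross-sectional area
= 29.5 / 4.9
= 6.0204 m/s


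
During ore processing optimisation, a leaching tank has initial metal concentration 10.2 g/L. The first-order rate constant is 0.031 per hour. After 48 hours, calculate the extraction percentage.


Compute the exponent:
-k * t = -0.031 * 48 = -1.488
Remaining concentration:
C = 10.2 * exp(-1.488)
= 10.2 * 0.2258238519
= 2.303403289 g/L
Extracted = 10.2 - 2.303403289 = 7.896596711 g/L
Extraction % = 7.896596711 / 10.2 * 100
= 77.4176%

77.4176%


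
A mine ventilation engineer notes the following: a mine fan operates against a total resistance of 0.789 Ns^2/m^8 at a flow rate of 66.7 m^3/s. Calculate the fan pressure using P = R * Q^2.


Compute Q^2:
Q^2 = 66.7^2 = 4448.89
Compute pressure:
P = R * Q^2 = 0.789 * 4448.89
= 3510.1742 Pa

3510.1742 Pa


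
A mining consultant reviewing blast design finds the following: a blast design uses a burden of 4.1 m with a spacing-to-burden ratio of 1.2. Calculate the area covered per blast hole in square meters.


First, find the spacing:
Spacing = burden * ratio = 4.1 * 1.2
= 4.92 m
Then, calculate the area:
Area = burden * spacing = 4.1 * 4.92
= 20.172 m^2

20.172 m^2


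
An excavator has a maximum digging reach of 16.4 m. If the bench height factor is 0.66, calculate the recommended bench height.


Bench height = reach * factor
= 16.4 * 0.66
= 10.824 m

10.824 m


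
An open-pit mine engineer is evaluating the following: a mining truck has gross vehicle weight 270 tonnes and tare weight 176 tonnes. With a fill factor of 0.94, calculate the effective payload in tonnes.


Maximum payload = gross - tare
= 270 - 176 = 94 tonnes
Effective payload = max payload * fill factor
= 94 * 0.94
= 88.36 tonnes

88.36 tonnes


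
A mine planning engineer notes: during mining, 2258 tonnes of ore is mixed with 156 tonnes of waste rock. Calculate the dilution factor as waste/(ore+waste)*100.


6.4623%

Total material = ore + waste
= 2258 + 156 = 2414 tonnes
Dilution = waste / total * 100
= 156 / 2414 * 100
= 0.06462303231 * 100
= 6.4623%


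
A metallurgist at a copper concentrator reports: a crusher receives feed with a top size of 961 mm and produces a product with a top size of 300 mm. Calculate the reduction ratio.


Reduction ratio = feed size / product size
= 961 / 300
= 3.2033

3.2033


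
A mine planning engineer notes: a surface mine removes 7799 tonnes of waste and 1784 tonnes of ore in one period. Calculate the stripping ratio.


Stripping ratio = waste tonnage / ore tonnage
= 7799 / 1784
= 4.3716

4.3716


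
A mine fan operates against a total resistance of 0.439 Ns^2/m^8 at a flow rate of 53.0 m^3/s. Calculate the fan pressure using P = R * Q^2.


Compute Q^2:
Q^2 = 53.0^2 = 2809.0
Compute pressure:
P = R * Q^2 = 0.439 * 2809.0
= 1233.151 Pa

1233.151 Pa


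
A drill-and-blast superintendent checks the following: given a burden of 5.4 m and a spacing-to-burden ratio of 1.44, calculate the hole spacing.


Spacing = burden * ratio
= 5.4 * 1.44
= 7.776 m

7.776 m


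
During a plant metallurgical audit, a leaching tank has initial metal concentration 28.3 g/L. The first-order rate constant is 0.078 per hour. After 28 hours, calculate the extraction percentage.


Compute the exponent:
-k * t = -0.078 * 28 = -2.184
Remaining concentration:
C = 28.3 * exp(-2.184)
= 28.3 * 0.1125902676
= 3.186304574 g/L
Extracted = 28.3 - 3.186304574 = 25.11369543 g/L
Extraction % = 25.11369543 / 28.3 * 100
= 88.741%

88.741%


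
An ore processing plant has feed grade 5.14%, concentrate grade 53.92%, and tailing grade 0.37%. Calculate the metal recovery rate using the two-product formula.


93.4428%

Using the two-product formula:
R = 100 * c * (f - t) / (f * (c - t))
Numerator = 100 * 53.92 * (5.14 - 0.37)
= 100 * 53.92 * 4.77
= 25719.84
Denominator = 5.14 * (53.92 - 0.37)
= 5.14 * 53.55
= 275.247
R = 25719.84 / 275.247
= 93.4428%


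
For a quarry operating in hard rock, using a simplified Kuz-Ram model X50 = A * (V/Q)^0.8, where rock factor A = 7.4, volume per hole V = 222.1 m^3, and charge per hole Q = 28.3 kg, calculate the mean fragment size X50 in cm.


38.4628 cm

Compute V/Q:
V/Q = 222.1 / 28.3 = 7.848056537
Raise to the power 0.8:
(V/Q)^0.8 = 7.848056537^0.8 = 5.197681917
Multiply by A:
X50 = 7.4 * 5.197681917
= 38.4628 cm


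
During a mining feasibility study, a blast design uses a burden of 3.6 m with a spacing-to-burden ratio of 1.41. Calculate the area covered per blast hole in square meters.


First, find the spacing:
Spacing = burden * ratio = 3.6 * 1.41
= 5.076 m
Then, calculate the area:
Area = burden * spacing = 3.6 * 5.076
= 18.2736 m^2

18.2736 m^2


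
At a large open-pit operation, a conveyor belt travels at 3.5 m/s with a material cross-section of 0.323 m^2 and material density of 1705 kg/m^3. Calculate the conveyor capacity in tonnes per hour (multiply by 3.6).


6939.009 t/h

Volumetric flow = speed * area
= 3.5 * 0.323 = 1.1305 m^3/s
Mass flow = volumetric * density
= 1.1305 * 1705 = 1927.5025 kg/s
Convert to t/h: multiply by 3.6
Capacity = 1927.5025 * 3.6
= 6939.009 t/h


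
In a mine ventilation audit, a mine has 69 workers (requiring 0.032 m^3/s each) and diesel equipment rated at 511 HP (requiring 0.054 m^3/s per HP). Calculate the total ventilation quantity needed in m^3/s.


29.802 m^3/s

Airflow for workers:
Q_people = 69 * 0.032 = 2.208 m^3/s
Airflow for diesel equipment:
Q_diesel = 511 * 0.054 = 27.594 m^3/s
Total ventilation:
Q_total = 2.208 + 27.594
= 29.802 m^3/s


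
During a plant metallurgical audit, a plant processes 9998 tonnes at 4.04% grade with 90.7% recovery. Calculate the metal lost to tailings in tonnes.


37.5645 tonnes

Total metal in feed:
= 9998 * 4.04 / 100 = 403.9192 tonnes
Metal recovered:
= 403.9192 * 90.7 / 100 = 366.3547144 tonnes
Metal lost to tailings:
= 403.9192 - 366.3547144
= 37.5645 tonnes


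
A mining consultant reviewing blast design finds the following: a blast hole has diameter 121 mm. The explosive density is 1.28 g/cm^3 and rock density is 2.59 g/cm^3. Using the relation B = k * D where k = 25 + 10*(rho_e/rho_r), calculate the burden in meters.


3.623 m

First, compute k:
rho_e / rho_r = 1.28 / 2.59 = 0.4942084942
k = 25 + 10 * 0.4942084942 = 29.94208494
Then, compute burden:
B = k * D / 1000 = 29.94208494 * 121 / 1000
= 3622.992278 / 1000
= 3.623 m


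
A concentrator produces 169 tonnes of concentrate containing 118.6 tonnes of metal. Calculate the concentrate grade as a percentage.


Grade = (metal in concentrate / concentrate mass) * 100
= (118.6 / 169) * 100
= 0.7017751479 * 100
= 70.1775%

70.1775%


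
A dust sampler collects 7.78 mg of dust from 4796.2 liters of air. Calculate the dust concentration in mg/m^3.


1.6221 mg/m^3

Convert liters to m^3: 1 m^3 = 1000 L
Concentration = mass / volume * 1000
= 7.78 / 4796.2 * 1000
= 0.00162211751 * 1000
= 1.6221 mg/m^3


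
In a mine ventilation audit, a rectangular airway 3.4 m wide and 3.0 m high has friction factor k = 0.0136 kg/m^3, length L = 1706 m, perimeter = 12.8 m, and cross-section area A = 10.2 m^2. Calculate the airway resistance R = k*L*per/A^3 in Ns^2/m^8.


0.2799 Ns^2/m^8

Compute the numerator:
k * L * per = 0.0136 * 1706 * 12.8
= 296.98048
Compute the denominator:
A^3 = 10.2^3 = 1061.208
Resistance:
R = 296.98048 / 1061.208
= 0.2799 Ns^2/m^8


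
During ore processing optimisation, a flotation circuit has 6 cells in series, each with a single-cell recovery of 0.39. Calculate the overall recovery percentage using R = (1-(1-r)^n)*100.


94.848%

Complement of single-cell recovery:
1 - r = 1 - 0.39 = 0.61
Raise to power n:
(1 - r)^6 = 0.61^6 = 0.05152037436
Overall recovery:
R = (1 - 0.05152037436) * 100
= 94.848%


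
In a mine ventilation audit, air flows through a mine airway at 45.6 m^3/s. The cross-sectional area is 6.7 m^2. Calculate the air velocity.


6.806 m/s

Velocity = flow rate / cross-sectional area
= 45.6 / 6.7
= 6.806 m/s


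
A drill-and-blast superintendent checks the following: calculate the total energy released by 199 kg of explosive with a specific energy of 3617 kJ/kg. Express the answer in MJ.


Energy = mass * specific_energy / 1000
= 199 * 3617 / 1000
= 719783 / 1000
= 719.783 MJ

719.783 MJ


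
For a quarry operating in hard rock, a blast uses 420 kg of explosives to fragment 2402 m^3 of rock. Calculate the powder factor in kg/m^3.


0.1749 kg/m^3

Powder factor = explosive mass / rock volume
= 420 / 2402
= 0.1749 kg/m^3


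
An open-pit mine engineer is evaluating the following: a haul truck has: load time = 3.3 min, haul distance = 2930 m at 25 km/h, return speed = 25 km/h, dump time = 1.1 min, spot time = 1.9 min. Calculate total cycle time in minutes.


20.364 min

Convert haul speed to m/min: 25 * 1000/60 = 416.6666667 m/min
Haul time = 2930 / 416.6666667 = 7.032 min
Convert return speed to m/min: 25 * 1000/60 = 416.6666667 m/min
Return time = 2930 / 416.6666667 = 7.032 min
Total cycle time:
= 3.3 + 7.032 + 1.1 + 7.032 + 1.9
= 20.364 min


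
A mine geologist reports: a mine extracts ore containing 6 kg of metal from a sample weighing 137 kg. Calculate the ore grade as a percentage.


4.3796%

Ore grade = (metal mass / ore mass) * 100
= (6 / 137) * 100
= 0.04379562044 * 100
= 4.3796%


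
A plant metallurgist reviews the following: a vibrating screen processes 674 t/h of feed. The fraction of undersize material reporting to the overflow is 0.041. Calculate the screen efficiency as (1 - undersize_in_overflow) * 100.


Screen efficiency = (1 - fraction of undersize in overflow) * 100
= (1 - 0.041) * 100
= 0.959 * 100
= 95.9%

95.9%


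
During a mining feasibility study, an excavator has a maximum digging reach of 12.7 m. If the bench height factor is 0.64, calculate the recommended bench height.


Bench height = reach * factor
= 12.7 * 0.64
= 8.128 m

8.128 m


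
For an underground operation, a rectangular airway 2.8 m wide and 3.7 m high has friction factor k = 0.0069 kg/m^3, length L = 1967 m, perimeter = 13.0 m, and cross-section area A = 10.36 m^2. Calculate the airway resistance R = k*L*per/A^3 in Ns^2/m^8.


0.1587 Ns^2/m^8

Compute the numerator:
k * L * per = 0.0069 * 1967 * 13.0
= 176.4399
Compute the denominator:
A^3 = 10.36^3 = 1111.934656
Resistance:
R = 176.4399 / 1111.934656
= 0.1587 Ns^2/m^8


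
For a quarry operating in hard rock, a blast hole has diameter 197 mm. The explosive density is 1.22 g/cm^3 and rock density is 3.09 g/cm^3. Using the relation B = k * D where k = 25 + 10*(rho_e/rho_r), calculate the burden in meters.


5.7028 m

First, compute k:
rho_e / rho_r = 1.22 / 3.09 = 0.3948220065
k = 25 + 10 * 0.3948220065 = 28.94822006
Then, compute burden:
B = k * D / 1000 = 28.94822006 * 197 / 1000
= 5702.799353 / 1000
= 5.7028 m


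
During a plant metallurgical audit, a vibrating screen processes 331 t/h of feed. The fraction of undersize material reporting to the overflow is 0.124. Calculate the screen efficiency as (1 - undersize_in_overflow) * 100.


Screen efficiency = (1 - fraction of undersize in overflow) * 100
= (1 - 0.124) * 100
= 0.876 * 100
= 87.6%

87.6%


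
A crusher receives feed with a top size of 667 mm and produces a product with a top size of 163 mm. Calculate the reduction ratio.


Reduction ratio = feed size / product size
= 667 / 163
= 4.092

4.092


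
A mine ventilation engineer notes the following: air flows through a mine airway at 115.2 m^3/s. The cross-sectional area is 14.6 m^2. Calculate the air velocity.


Velocity = flow rate / cross-sectional area
= 115.2 / 14.6
= 7.8904 m/s

7.8904 m/s


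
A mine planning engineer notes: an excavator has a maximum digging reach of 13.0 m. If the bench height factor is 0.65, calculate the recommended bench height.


Bench height = reach * factor
= 13.0 * 0.65
= 8.45 m

8.45 m


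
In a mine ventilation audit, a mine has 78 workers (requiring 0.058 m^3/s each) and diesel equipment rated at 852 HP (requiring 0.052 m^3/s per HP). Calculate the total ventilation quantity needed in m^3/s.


48.828 m^3/s

Airflow for workers:
Q_people = 78 * 0.058 = 4.524 m^3/s
Airflow for diesel equipment:
Q_diesel = 852 * 0.052 = 44.304 m^3/s
Total ventilation:
Q_total = 4.524 + 44.304
= 48.828 m^3/s


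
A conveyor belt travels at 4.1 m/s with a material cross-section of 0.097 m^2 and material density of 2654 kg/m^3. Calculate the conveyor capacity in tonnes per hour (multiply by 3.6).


3799.7849 t/h

Volumetric flow = speed * area
= 4.1 * 0.097 = 0.3977 m^3/s
Mass flow = volumetric * density
= 0.3977 * 2654 = 1055.4958 kg/s
Convert to t/h: multiply by 3.6
Capacity = 1055.4958 * 3.6
= 3799.7849 t/h


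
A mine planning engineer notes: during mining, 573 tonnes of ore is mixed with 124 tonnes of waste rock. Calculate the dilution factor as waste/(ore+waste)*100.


Total material = ore + waste
= 573 + 124 = 697 tonnes
Dilution = waste / total * 100
= 124 / 697 * 100
= 0.1779053085 * 100
= 17.7905%

17.7905%


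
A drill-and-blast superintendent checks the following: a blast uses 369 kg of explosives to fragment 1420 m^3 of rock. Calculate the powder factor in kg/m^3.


Powder factor = explosive mass / rock volume
= 369 / 1420
= 0.2599 kg/m^3

0.2599 kg/m^3


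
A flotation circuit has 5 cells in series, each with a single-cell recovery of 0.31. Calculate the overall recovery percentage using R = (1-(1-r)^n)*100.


Complement of single-cell recovery:
1 - r = 1 - 0.31 = 0.69
Raise to power n:
(1 - r)^5 = 0.69^5 = 0.1564031349
Overall recovery:
R = (1 - 0.1564031349) * 100
= 84.3597%

84.3597%


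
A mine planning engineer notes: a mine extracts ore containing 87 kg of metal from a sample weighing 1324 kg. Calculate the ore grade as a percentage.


Ore grade = (metal mass / ore mass) * 100
= (87 / 1324) * 100
= 0.06570996979 * 100
= 6.571%

6.571%


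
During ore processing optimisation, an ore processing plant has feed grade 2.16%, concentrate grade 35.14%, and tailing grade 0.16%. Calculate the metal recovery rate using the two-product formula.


93.0161%

Using the two-product formula:
R = 100 * c * (f - t) / (f * (c - t))
Numerator = 100 * 35.14 * (2.16 - 0.16)
= 100 * 35.14 * 2.0
= 7028.0
Denominator = 2.16 * (35.14 - 0.16)
= 2.16 * 34.98
= 75.5568
R = 7028.0 / 75.5568
= 93.0161%


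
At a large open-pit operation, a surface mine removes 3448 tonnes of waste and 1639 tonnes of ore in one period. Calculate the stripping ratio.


Stripping ratio = waste tonnage / ore tonnage
= 3448 / 1639
= 2.1037

2.1037


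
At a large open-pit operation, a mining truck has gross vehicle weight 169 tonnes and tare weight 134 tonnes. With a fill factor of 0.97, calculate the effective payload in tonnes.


33.95 tonnes

Maximum payload = gross - tare
= 169 - 134 = 35 tonnes
Effective payload = max payload * fill factor
= 35 * 0.97
= 33.95 tonnes


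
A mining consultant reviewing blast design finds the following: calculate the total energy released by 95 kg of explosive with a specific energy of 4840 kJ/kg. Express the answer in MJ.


Energy = mass * specific_energy / 1000
= 95 * 4840 / 1000
= 459800 / 1000
= 459.8 MJ

459.8 MJ


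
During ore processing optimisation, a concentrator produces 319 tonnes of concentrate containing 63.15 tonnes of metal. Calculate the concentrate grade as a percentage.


19.7962%

Grade = (metal in concentrate / concentrate mass) * 100
= (63.15 / 319) * 100
= 0.1979623824 * 100
= 19.7962%


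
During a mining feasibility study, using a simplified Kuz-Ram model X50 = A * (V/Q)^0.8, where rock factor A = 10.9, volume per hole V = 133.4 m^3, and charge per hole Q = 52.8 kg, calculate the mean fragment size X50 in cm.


Compute V/Q:
V/Q = 133.4 / 52.8 = 2.526515152
Raise to the power 0.8:
(V/Q)^0.8 = 2.526515152^0.8 = 2.099024587
Multiply by A:
X50 = 10.9 * 2.099024587
= 22.8794 cm

22.8794 cm


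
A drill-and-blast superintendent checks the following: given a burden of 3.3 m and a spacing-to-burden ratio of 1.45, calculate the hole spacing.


Spacing = burden * ratio
= 3.3 * 1.45
= 4.785 m

4.785 m


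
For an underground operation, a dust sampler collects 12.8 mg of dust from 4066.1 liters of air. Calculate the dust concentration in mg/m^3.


3.148 mg/m^3

Convert liters to m^3: 1 m^3 = 1000 L
Concentration = mass / volume * 1000
= 12.8 / 4066.1 * 1000
= 0.003147979637 * 1000
= 3.148 mg/m^3


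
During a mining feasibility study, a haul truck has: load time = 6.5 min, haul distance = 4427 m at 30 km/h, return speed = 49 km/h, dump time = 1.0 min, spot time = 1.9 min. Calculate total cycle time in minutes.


23.6748 min

Convert haul speed to m/min: 30 * 1000/60 = 500 m/min
Haul time = 4427 / 500 = 8.854 min
Convert return speed to m/min: 49 * 1000/60 = 816.6666667 m/min
Return time = 4427 / 816.6666667 = 5.420816327 min
Total cycle time:
= 6.5 + 8.854 + 1.0 + 5.420816327 + 1.9
= 23.6748 min


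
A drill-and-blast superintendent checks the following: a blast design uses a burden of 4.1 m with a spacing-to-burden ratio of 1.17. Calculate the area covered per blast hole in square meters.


19.6677 m^2

First, find the spacing:
Spacing = burden * ratio = 4.1 * 1.17
= 4.797 m
Then, calculate the area:
Area = burden * spacing = 4.1 * 4.797
= 19.6677 m^2


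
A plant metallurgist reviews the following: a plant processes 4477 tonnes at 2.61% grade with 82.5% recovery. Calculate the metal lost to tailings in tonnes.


Total metal in feed:
= 4477 * 2.61 / 100 = 116.8497 tonnes
Metal recovered:
= 116.8497 * 82.5 / 100 = 96.4010025 tonnes
Metal lost to tailings:
= 116.8497 - 96.4010025
= 20.4487 tonnes

20.4487 tonnes


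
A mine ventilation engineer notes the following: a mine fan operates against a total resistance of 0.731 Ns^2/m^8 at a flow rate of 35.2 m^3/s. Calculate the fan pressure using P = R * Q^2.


905.7382 Pa

Compute Q^2:
Q^2 = 35.2^2 = 1239.04
Compute pressure:
P = R * Q^2 = 0.731 * 1239.04
= 905.7382 Pa


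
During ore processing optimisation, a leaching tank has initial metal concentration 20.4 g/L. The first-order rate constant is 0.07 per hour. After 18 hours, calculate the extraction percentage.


Compute the exponent:
-k * t = -0.07 * 18 = -1.26
Remaining concentration:
C = 20.4 * exp(-1.26)
= 20.4 * 0.2836540265
= 5.786542141 g/L
Extracted = 20.4 - 5.786542141 = 14.61345786 g/L
Extraction % = 14.61345786 / 20.4 * 100
= 71.6346%

71.6346%


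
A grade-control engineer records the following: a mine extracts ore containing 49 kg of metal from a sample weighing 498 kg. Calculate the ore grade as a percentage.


Ore grade = (metal mass / ore mass) * 100
= (49 / 498) * 100
= 0.0983935743 * 100
= 9.8394%

9.8394%


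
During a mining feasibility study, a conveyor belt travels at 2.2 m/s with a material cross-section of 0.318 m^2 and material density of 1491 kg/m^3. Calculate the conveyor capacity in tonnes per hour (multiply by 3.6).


Volumetric flow = speed * area
= 2.2 * 0.318 = 0.6996 m^3/s
Mass flow = volumetric * density
= 0.6996 * 1491 = 1043.1036 kg/s
Convert to t/h: multiply by 3.6
Capacity = 1043.1036 * 3.6
= 3755.173 t/h

3755.173 t/h


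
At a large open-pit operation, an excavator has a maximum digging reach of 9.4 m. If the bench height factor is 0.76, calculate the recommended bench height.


Bench height = reach * factor
= 9.4 * 0.76
= 7.144 m

7.144 m


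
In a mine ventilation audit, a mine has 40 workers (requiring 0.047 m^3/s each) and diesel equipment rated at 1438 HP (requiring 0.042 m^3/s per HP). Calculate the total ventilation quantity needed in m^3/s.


Airflow for workers:
Q_people = 40 * 0.047 = 1.88 m^3/s
Airflow for diesel equipment:
Q_diesel = 1438 * 0.042 = 60.396 m^3/s
Total ventilation:
Q_total = 1.88 + 60.396
= 62.276 m^3/s

62.276 m^3/s


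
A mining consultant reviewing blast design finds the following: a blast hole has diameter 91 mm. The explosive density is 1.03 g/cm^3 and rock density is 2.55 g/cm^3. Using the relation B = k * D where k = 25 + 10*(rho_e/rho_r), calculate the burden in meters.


First, compute k:
rho_e / rho_r = 1.03 / 2.55 = 0.4039215686
k = 25 + 10 * 0.4039215686 = 29.03921569
Then, compute burden:
B = k * D / 1000 = 29.03921569 * 91 / 1000
= 2642.568627 / 1000
= 2.6426 m

2.6426 m


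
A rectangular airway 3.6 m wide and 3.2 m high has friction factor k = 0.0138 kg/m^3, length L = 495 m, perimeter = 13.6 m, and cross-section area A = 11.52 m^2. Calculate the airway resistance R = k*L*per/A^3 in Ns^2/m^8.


0.0608 Ns^2/m^8

Compute the numerator:
k * L * per = 0.0138 * 495 * 13.6
= 92.9016
Compute the denominator:
A^3 = 11.52^3 = 1528.823808
Resistance:
R = 92.9016 / 1528.823808
= 0.0608 Ns^2/m^8


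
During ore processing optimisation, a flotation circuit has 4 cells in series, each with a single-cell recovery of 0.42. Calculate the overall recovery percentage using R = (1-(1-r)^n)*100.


88.6835%

Complement of single-cell recovery:
1 - r = 1 - 0.42 = 0.58
Raise to power n:
(1 - r)^4 = 0.58^4 = 0.11316496
Overall recovery:
R = (1 - 0.11316496) * 100
= 88.6835%


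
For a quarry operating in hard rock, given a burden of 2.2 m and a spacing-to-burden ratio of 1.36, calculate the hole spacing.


Spacing = burden * ratio
= 2.2 * 1.36
= 2.992 m

2.992 m


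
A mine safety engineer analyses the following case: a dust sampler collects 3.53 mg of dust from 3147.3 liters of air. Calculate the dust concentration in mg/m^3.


1.1216 mg/m^3

Convert liters to m^3: 1 m^3 = 1000 L
Concentration = mass / volume * 1000
= 3.53 / 3147.3 * 1000
= 0.001121596289 * 1000
= 1.1216 mg/m^3


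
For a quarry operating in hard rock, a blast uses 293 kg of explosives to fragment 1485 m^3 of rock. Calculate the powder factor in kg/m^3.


0.1973 kg/m^3

Powder factor = explosive mass / rock volume
= 293 / 1485
= 0.1973 kg/m^3


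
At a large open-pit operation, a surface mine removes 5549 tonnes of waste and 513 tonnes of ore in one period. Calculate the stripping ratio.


10.8168

Stripping ratio = waste tonnage / ore tonnage
= 5549 / 513
= 10.8168


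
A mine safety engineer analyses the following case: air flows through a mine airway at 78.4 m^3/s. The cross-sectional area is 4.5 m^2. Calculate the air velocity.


Velocity = flow rate / cross-sectional area
= 78.4 / 4.5
= 17.4222 m/s

17.4222 m/s


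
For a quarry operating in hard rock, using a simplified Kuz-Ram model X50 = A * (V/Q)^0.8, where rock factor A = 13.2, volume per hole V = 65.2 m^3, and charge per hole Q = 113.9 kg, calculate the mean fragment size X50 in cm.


8.448 cm

Compute V/Q:
V/Q = 65.2 / 113.9 = 0.5724319579
Raise to the power 0.8:
(V/Q)^0.8 = 0.5724319579^0.8 = 0.6399987081
Multiply by A:
X50 = 13.2 * 0.6399987081
= 8.448 cm


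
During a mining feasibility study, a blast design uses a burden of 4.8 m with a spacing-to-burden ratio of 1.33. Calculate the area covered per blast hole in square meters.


First, find the spacing:
Spacing = burden * ratio = 4.8 * 1.33
= 6.384 m
Then, calculate the area:
Area = burden * spacing = 4.8 * 6.384
= 30.6432 m^2

30.6432 m^2


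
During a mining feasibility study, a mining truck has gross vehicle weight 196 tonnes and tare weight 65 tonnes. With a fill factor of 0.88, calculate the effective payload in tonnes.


115.28 tonnes

Maximum payload = gross - tare
= 196 - 65 = 131 tonnes
Effective payload = max payload * fill factor
= 131 * 0.88
= 115.28 tonnes


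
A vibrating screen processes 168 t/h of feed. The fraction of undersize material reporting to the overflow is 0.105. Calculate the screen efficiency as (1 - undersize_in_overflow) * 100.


89.5%

Screen efficiency = (1 - fraction of undersize in overflow) * 100
= (1 - 0.105) * 100
= 0.895 * 100
= 89.5%


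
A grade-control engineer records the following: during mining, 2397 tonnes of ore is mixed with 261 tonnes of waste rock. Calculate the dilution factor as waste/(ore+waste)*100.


Total material = ore + waste
= 2397 + 261 = 2658 tonnes
Dilution = waste / total * 100
= 261 / 2658 * 100
= 0.09819413093 * 100
= 9.8194%

9.8194%


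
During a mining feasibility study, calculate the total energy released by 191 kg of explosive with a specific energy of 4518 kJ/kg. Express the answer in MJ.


Energy = mass * specific_energy / 1000
= 191 * 4518 / 1000
= 862938 / 1000
= 862.938 MJ

862.938 MJ


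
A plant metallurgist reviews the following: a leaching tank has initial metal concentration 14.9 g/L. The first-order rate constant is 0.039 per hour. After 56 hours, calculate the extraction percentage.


Compute the exponent:
-k * t = -0.039 * 56 = -2.184
Remaining concentration:
C = 14.9 * exp(-2.184)
= 14.9 * 0.1125902676
= 1.677594988 g/L
Extracted = 14.9 - 1.677594988 = 13.22240501 g/L
Extraction % = 13.22240501 / 14.9 * 100
= 88.741%

88.741%


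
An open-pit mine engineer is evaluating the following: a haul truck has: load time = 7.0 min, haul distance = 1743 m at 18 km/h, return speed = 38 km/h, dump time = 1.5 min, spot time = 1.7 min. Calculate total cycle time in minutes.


18.7621 min

Convert haul speed to m/min: 18 * 1000/60 = 300 m/min
Haul time = 1743 / 300 = 5.81 min
Convert return speed to m/min: 38 * 1000/60 = 633.3333333 m/min
Return time = 1743 / 633.3333333 = 2.752105263 min
Total cycle time:
= 7.0 + 5.81 + 1.5 + 2.752105263 + 1.7
= 18.7621 min


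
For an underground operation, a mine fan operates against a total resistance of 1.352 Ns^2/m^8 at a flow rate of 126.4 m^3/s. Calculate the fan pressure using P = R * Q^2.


Compute Q^2:
Q^2 = 126.4^2 = 15976.96
Compute pressure:
P = R * Q^2 = 1.352 * 15976.96
= 21600.8499 Pa

21600.8499 Pa


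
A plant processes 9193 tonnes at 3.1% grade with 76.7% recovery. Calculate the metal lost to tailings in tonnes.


66.401 tonnes

Total metal in feed:
= 9193 * 3.1 / 100 = 284.983 tonnes
Metal recovered:
= 284.983 * 76.7 / 100 = 218.581961 tonnes
Metal lost to tailings:
= 284.983 - 218.581961
= 66.401 tonnes


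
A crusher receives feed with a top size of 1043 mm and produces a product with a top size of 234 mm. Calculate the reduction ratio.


4.4573

Reduction ratio = feed size / product size
= 1043 / 234
= 4.4573


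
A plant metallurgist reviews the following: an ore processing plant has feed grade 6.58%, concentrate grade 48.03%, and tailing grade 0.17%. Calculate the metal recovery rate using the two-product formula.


97.7624%

Using the two-product formula:
R = 100 * c * (f - t) / (f * (c - t))
Numerator = 100 * 48.03 * (6.58 - 0.17)
= 100 * 48.03 * 6.41
= 30787.23
Denominator = 6.58 * (48.03 - 0.17)
= 6.58 * 47.86
= 314.9188
R = 30787.23 / 314.9188
= 97.7624%


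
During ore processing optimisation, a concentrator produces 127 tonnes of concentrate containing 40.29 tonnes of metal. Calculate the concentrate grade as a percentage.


Grade = (metal in concentrate / concentrate mass) * 100
= (40.29 / 127) * 100
= 0.3172440945 * 100
= 31.7244%

31.7244%


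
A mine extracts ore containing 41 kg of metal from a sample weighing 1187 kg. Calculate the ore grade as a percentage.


Ore grade = (metal mass / ore mass) * 100
= (41 / 1187) * 100
= 0.03454085931 * 100
= 3.4541%

3.4541%


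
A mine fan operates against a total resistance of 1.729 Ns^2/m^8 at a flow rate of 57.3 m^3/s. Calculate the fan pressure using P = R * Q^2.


Compute Q^2:
Q^2 = 57.3^2 = 3283.29
Compute pressure:
P = R * Q^2 = 1.729 * 3283.29
= 5676.8084 Pa

5676.8084 Pa


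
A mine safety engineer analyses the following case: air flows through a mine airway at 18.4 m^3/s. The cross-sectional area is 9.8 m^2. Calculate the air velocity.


1.8776 m/s

Velocity = flow rate / cross-sectional area
= 18.4 / 9.8
= 1.8776 m/s


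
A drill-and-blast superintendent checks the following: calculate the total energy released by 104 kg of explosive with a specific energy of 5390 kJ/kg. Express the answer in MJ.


Energy = mass * specific_energy / 1000
= 104 * 5390 / 1000
= 560560 / 1000
= 560.56 MJ

560.56 MJ


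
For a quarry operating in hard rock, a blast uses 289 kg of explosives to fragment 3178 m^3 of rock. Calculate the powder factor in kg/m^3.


0.0909 kg/m^3

Powder factor = explosive mass / rock volume
= 289 / 3178
= 0.0909 kg/m^3


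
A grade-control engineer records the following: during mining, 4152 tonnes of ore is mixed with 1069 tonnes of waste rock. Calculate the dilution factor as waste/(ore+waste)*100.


Total material = ore + waste
= 4152 + 1069 = 5221 tonnes
Dilution = waste / total * 100
= 1069 / 5221 * 100
= 0.2047500479 * 100
= 20.475%

20.475%


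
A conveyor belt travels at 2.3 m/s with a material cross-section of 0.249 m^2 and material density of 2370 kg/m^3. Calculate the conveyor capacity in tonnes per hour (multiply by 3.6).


4886.2764 t/h

Volumetric flow = speed * area
= 2.3 * 0.249 = 0.5727 m^3/s
Mass flow = volumetric * density
= 0.5727 * 2370 = 1357.299 kg/s
Convert to t/h: multiply by 3.6
Capacity = 1357.299 * 3.6
= 4886.2764 t/h


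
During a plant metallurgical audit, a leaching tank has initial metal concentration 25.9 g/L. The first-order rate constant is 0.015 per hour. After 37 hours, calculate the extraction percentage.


42.5928%

Compute the exponent:
-k * t = -0.015 * 37 = -0.555
Remaining concentration:
C = 25.9 * exp(-0.555)
= 25.9 * 0.5740722612
= 14.86847156 g/L
Extracted = 25.9 - 14.86847156 = 11.03152844 g/L
Extraction % = 11.03152844 / 25.9 * 100
= 42.5928%


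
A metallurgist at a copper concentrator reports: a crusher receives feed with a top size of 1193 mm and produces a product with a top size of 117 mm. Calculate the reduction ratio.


Reduction ratio = feed size / product size
= 1193 / 117
= 10.1966

10.1966


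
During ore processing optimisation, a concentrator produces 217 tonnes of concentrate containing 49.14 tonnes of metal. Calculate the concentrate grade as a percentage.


22.6452%

Grade = (metal in concentrate / concentrate mass) * 100
= (49.14 / 217) * 100
= 0.2264516129 * 100
= 22.6452%


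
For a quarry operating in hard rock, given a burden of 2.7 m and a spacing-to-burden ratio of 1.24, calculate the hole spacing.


3.348 m

Spacing = burden * ratio
= 2.7 * 1.24
= 3.348 m


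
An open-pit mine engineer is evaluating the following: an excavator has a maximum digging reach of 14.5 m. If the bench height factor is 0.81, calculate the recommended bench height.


11.745 m

Bench height = reach * factor
= 14.5 * 0.81
= 11.745 m


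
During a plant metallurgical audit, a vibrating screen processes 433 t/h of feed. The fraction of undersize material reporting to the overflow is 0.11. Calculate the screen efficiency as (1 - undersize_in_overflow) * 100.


89.0%

Screen efficiency = (1 - fraction of undersize in overflow) * 100
= (1 - 0.11) * 100
= 0.89 * 100
= 89.0%


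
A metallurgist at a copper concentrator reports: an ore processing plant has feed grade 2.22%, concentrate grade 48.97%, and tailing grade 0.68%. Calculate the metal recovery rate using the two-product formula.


Using the two-product formula:
R = 100 * c * (f - t) / (f * (c - t))
Numerator = 100 * 48.97 * (2.22 - 0.68)
= 100 * 48.97 * 1.54
= 7541.38
Denominator = 2.22 * (48.97 - 0.68)
= 2.22 * 48.29
= 107.2038
R = 7541.38 / 107.2038
= 70.3462%

70.3462%


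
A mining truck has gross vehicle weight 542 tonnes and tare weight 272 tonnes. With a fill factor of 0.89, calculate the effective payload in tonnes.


Maximum payload = gross - tare
= 542 - 272 = 270 tonnes
Effective payload = max payload * fill factor
= 270 * 0.89
= 240.3 tonnes

240.3 tonnes


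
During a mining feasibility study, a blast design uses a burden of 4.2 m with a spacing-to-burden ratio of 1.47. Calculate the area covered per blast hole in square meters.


25.9308 m^2

First, find the spacing:
Spacing = burden * ratio = 4.2 * 1.47
= 6.174 m
Then, calculate the area:
Area = burden * spacing = 4.2 * 6.174
= 25.9308 m^2


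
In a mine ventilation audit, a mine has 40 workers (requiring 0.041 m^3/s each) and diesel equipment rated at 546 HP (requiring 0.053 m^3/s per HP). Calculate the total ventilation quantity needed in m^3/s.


Airflow for workers:
Q_people = 40 * 0.041 = 1.64 m^3/s
Airflow for diesel equipment:
Q_diesel = 546 * 0.053 = 28.938 m^3/s
Total ventilation:
Q_total = 1.64 + 28.938
= 30.578 m^3/s

30.578 m^3/s


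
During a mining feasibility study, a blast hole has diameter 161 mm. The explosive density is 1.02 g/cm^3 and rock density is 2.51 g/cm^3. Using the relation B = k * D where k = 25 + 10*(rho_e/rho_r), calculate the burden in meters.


First, compute k:
rho_e / rho_r = 1.02 / 2.51 = 0.406374502
k = 25 + 10 * 0.406374502 = 29.06374502
Then, compute burden:
B = k * D / 1000 = 29.06374502 * 161 / 1000
= 4679.262948 / 1000
= 4.6793 m

4.6793 m


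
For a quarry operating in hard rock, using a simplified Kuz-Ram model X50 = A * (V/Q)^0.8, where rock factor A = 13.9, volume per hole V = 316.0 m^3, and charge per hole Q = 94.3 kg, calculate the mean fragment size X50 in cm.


Compute V/Q:
V/Q = 316.0 / 94.3 = 3.351007423
Raise to the power 0.8:
(V/Q)^0.8 = 3.351007423^0.8 = 2.631117916
Multiply by A:
X50 = 13.9 * 2.631117916
= 36.5725 cm

36.5725 cm


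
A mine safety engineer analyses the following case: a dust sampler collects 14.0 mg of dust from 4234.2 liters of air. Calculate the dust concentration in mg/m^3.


Convert liters to m^3: 1 m^3 = 1000 L
Concentration = mass / volume * 1000
= 14.0 / 4234.2 * 1000
= 0.003306409711 * 1000
= 3.3064 mg/m^3

3.3064 mg/m^3


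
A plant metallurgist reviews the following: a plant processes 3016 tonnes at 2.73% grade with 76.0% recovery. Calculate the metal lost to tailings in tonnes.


Total metal in feed:
= 3016 * 2.73 / 100 = 82.3368 tonnes
Metal recovered:
= 82.3368 * 76.0 / 100 = 62.575968 tonnes
Metal lost to tailings:
= 82.3368 - 62.575968
= 19.7608 tonnes

19.7608 tonnes


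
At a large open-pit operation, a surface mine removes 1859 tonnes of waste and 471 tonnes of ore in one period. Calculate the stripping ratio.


3.9469

Stripping ratio = waste tonnage / ore tonnage
= 1859 / 471
= 3.9469


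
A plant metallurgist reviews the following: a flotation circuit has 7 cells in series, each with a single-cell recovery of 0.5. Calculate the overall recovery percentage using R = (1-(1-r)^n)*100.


Complement of single-cell recovery:
1 - r = 1 - 0.5 = 0.5
Raise to power n:
(1 - r)^7 = 0.5^7 = 0.0078125
Overall recovery:
R = (1 - 0.0078125) * 100
= 99.2188%

99.2188%


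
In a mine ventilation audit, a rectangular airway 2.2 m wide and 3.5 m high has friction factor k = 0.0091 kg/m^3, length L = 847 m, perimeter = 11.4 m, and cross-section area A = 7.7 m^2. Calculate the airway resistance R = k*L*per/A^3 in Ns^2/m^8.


Compute the numerator:
k * L * per = 0.0091 * 847 * 11.4
= 87.86778
Compute the denominator:
A^3 = 7.7^3 = 456.533
Resistance:
R = 87.86778 / 456.533
= 0.1925 Ns^2/m^8

0.1925 Ns^2/m^8


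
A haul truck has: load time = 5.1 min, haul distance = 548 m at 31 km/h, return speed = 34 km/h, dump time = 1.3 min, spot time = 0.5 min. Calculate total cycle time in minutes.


8.9277 min

Convert haul speed to m/min: 31 * 1000/60 = 516.6666667 m/min
Haul time = 548 / 516.6666667 = 1.060645161 min
Convert return speed to m/min: 34 * 1000/60 = 566.6666667 m/min
Return time = 548 / 566.6666667 = 0.9670588235 min
Total cycle time:
= 5.1 + 1.060645161 + 1.3 + 0.9670588235 + 0.5
= 8.9277 min


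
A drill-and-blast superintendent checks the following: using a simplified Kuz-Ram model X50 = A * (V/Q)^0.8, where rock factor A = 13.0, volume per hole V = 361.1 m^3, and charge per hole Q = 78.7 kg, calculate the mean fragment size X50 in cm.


43.981 cm

Compute V/Q:
V/Q = 361.1 / 78.7 = 4.588310038
Raise to the power 0.8:
(V/Q)^0.8 = 4.588310038^0.8 = 3.38315741
Multiply by A:
X50 = 13.0 * 3.38315741
= 43.981 cm


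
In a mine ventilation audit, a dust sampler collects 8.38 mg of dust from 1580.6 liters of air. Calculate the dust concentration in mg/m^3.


Convert liters to m^3: 1 m^3 = 1000 L
Concentration = mass / volume * 1000
= 8.38 / 1580.6 * 1000
= 0.005301784133 * 1000
= 5.3018 mg/m^3

5.3018 mg/m^3


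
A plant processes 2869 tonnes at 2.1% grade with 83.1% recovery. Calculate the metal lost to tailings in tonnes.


10.1821 tonnes

Total metal in feed:
= 2869 * 2.1 / 100 = 60.249 tonnes
Metal recovered:
= 60.249 * 83.1 / 100 = 50.066919 tonnes
Metal lost to tailings:
= 60.249 - 50.066919
= 10.1821 tonnes


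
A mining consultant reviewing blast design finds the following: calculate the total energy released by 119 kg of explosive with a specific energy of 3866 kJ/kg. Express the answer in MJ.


460.054 MJ

Energy = mass * specific_energy / 1000
= 119 * 3866 / 1000
= 460054 / 1000
= 460.054 MJ


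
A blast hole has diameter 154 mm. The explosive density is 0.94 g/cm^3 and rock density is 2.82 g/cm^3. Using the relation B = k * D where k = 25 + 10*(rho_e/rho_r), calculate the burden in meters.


First, compute k:
rho_e / rho_r = 0.94 / 2.82 = 0.3333333333
k = 25 + 10 * 0.3333333333 = 28.33333333
Then, compute burden:
B = k * D / 1000 = 28.33333333 * 154 / 1000
= 4363.333333 / 1000
= 4.3633 m

4.3633 m


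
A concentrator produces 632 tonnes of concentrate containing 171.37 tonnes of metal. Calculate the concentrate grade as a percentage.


Grade = (metal in concentrate / concentrate mass) * 100
= (171.37 / 632) * 100
= 0.2711550633 * 100
= 27.1155%

27.1155%


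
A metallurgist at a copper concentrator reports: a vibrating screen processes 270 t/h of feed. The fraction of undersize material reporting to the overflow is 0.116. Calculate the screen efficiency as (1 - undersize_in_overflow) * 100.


88.4%

Screen efficiency = (1 - fraction of undersize in overflow) * 100
= (1 - 0.116) * 100
= 0.884 * 100
= 88.4%


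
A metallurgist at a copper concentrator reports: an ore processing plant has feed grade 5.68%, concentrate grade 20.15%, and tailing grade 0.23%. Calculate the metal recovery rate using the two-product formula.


97.0586%

Using the two-product formula:
R = 100 * c * (f - t) / (f * (c - t))
Numerator = 100 * 20.15 * (5.68 - 0.23)
= 100 * 20.15 * 5.45
= 10981.75
Denominator = 5.68 * (20.15 - 0.23)
= 5.68 * 19.92
= 113.1456
R = 10981.75 / 113.1456
= 97.0586%
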